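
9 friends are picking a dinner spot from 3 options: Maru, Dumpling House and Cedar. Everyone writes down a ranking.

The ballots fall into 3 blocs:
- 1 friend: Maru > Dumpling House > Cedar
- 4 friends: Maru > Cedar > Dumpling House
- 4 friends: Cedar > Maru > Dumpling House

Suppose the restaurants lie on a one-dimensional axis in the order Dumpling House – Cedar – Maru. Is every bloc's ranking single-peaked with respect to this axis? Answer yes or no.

no

Axis positions: Dumpling House=1, Cedar=2, Maru=3.
Bloc 1: ranking walks positions 3-1-2; Dumpling House is ranked above Cedar even though Cedar lies between Dumpling House and the peak Maru on the axis — preferences dip and rise again. Not single-peaked.
Bloc 2 (peak Maru at position 3): ranking walks positions 3-2-1, expanding outward from the peak — single-peaked.
Bloc 3 (peak Cedar at position 2): ranking walks positions 2-3-1, expanding outward from the peak — single-peaked.
Bloc 1 violates single-peakedness, so the profile is not single-peaked on this axis.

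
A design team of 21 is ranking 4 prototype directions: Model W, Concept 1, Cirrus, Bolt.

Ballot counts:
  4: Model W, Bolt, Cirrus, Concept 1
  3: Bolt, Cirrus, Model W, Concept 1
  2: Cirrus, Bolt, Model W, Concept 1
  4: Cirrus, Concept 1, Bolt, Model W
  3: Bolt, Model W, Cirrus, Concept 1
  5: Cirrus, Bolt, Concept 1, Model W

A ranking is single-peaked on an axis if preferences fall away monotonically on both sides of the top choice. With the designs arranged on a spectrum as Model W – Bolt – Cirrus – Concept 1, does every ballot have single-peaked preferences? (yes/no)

yes

Axis positions: Model W=1, Bolt=2, Cirrus=3, Concept 1=4.
Type 1 (peak Model W at position 1): ranking walks positions 1-2-3-4, expanding outward from the peak — single-peaked.
Type 2 (peak Bolt at position 2): ranking walks positions 2-3-1-4, expanding outward from the peak — single-peaked.
Type 3 (peak Cirrus at position 3): ranking walks positions 3-2-1-4, expanding outward from the peak — single-peaked.
Type 4 (peak Cirrus at position 3): ranking walks positions 3-4-2-1, expanding outward from the peak — single-peaked.
Type 5 (peak Bolt at position 2): ranking walks positions 2-1-3-4, expanding outward from the peak — single-peaked.
Type 6 (peak Cirrus at position 3): ranking walks positions 3-2-4-1, expanding outward from the peak — single-peaked.
Every ranking is single-peaked on this axis.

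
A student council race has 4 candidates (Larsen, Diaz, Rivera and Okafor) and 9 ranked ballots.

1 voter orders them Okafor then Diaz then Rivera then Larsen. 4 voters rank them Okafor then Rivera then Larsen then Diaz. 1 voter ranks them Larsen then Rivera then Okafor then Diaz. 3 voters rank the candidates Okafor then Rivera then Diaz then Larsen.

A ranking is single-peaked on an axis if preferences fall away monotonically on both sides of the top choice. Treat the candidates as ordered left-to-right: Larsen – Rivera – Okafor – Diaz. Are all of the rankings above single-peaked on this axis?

Axis positions: Larsen=1, Rivera=2, Okafor=3, Diaz=4.
Cluster 1 (peak Okafor at position 3): ranking walks positions 3-4-2-1, expanding outward from the peak — single-peaked.
Cluster 2 (peak Okafor at position 3): ranking walks positions 3-2-1-4, expanding outward from the peak — single-peaked.
Cluster 3 (peak Larsen at position 1): ranking walks positions 1-2-3-4, expanding outward from the peak — single-peaked.
Cluster 4 (peak Okafor at position 3): ranking walks positions 3-2-4-1, expanding outward from the peak — single-peaked.
Every ranking is single-peaked on this axis.

yes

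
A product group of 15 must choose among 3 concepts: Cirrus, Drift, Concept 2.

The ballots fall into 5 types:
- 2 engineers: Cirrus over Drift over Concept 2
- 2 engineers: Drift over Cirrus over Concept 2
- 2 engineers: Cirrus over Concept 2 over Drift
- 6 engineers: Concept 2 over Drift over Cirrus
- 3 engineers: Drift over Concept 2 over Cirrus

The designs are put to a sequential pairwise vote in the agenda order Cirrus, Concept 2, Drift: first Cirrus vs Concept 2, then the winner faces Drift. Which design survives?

Concept 2

Round 1: Cirrus vs Concept 2 — 6–9, Concept 2 advances.
Round 2: Concept 2 vs Drift — 8–7, Concept 2 advances.
Concept 2 survives the agenda.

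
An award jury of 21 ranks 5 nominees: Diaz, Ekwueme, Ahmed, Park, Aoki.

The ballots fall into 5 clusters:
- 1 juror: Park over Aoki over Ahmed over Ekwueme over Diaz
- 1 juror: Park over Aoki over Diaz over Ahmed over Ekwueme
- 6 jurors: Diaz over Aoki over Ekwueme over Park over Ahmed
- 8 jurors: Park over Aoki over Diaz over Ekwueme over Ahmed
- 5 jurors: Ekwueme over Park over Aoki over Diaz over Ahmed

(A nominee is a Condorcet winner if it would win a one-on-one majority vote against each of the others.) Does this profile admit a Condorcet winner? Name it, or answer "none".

none

Head-to-head results (21 jurors):
Diaz vs Ekwueme: Diaz wins 15–6.
Diaz vs Ahmed: Diaz, 20–1.
Diaz vs Park: Park, 15–6.
Diaz–Aoki: Aoki 15–6.
Ekwueme vs Ahmed: Ekwueme, 19–2.
Ekwueme vs Park: Ekwueme wins 11–10.
Ekwueme vs Aoki: Aoki, 16–5.
Ahmed vs Park: Park wins 21–0.
Ahmed–Aoki: Aoki 21–0.
Park vs Aoki: Park, 15–6.
Each nominee drops at least one matchup (Diaz loses to Park; Ekwueme loses to Diaz; Ahmed loses to Diaz; Park loses to Ekwueme; Aoki loses to Park); the cycle Diaz > Ekwueme > Park > Diaz rules out a Condorcet winner.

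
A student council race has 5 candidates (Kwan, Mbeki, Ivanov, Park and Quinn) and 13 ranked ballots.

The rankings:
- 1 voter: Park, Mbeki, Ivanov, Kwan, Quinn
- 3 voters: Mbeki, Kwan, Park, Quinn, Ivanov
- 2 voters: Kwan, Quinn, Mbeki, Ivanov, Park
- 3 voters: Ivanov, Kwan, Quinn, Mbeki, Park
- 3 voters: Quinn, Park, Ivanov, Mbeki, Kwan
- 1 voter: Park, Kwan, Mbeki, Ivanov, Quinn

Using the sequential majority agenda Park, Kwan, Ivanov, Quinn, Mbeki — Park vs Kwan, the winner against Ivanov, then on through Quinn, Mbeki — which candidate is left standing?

Round 1: Park vs Kwan — 5–8, Kwan advances.
Round 2: Kwan vs Ivanov — 6–7, Ivanov advances.
Round 3: Ivanov vs Quinn — 5–8, Quinn advances.
Round 4: Quinn vs Mbeki — 8–5, Quinn advances.
The agenda winner is Quinn.

Quinn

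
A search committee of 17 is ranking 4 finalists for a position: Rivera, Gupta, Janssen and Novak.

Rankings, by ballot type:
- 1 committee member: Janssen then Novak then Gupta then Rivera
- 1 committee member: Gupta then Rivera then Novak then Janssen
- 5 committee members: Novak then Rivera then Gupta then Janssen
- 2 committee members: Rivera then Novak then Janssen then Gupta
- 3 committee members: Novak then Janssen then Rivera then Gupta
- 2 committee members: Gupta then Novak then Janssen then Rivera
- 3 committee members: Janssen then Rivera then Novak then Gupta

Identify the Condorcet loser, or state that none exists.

Pairwise majorities:
Rivera vs Gupta: 5+2+3+3 = 13 for Rivera, 4 for Gupta — Rivera by 13–4.
Rivera vs Janssen: Rivera is ranked higher on 1+5+2 = 8 ballots, Janssen on 9. Janssen wins 9–8.
Rivera vs Novak: Novak wins 11–6.
Gupta vs Janssen: Janssen, 9–8.
Gupta vs Novak: Novak wins 14–3.
Janssen vs Novak: Janssen preferred on 1+3 = 4 ballots; Novak wins 13–4.
Only Gupta has no wins; Gupta is the Condorcet loser.

Gupta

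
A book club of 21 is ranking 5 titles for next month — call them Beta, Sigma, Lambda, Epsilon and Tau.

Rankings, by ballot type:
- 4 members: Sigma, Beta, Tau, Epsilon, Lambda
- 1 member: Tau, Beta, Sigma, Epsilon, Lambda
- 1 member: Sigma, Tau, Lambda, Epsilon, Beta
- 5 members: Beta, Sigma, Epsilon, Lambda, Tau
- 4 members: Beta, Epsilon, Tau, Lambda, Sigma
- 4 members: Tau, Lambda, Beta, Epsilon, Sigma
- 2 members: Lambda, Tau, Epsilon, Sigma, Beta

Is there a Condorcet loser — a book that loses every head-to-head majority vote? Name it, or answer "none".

Lambda

Head-to-head results (21 members):
Beta vs Sigma: Beta wins 14–7.
Beta vs Lambda: 14 to 7, Beta.
Beta vs Epsilon: Beta wins 18–3.
Beta vs Tau: 4+5+4 = 13 for Beta, 8 for Tau — Beta by 13–8.
Sigma vs Lambda: 11 to 10, Sigma.
Sigma vs Epsilon: 11 to 10, Sigma.
Sigma vs Tau: Sigma is ranked higher on 4+1+5 = 10 ballots, Tau on 11. Tau wins 11–10.
Lambda vs Epsilon: Epsilon wins 14–7.
Lambda–Tau: Tau 14–7.
Epsilon vs Tau: Tau, 12–9.
Only Lambda has no wins; Lambda is the Condorcet loser.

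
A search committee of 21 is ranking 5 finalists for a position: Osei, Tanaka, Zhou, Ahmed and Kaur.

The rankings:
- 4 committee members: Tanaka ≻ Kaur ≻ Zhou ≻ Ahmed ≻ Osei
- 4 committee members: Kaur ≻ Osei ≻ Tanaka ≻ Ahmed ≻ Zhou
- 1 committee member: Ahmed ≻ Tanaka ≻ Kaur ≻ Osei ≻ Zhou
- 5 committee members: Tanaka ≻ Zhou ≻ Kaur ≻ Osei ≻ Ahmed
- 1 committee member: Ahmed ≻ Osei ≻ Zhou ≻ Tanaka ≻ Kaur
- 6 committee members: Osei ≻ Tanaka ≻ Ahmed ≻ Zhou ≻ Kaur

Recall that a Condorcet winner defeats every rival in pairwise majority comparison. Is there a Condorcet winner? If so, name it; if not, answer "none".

Pairwise majorities:
Osei vs Tanaka: Osei preferred on 4+1+6 = 11 ballots; Osei wins 11–10.
Osei vs Zhou: 12 to 9, Osei.
Osei vs Ahmed: 15 to 6, Osei.
Osei vs Kaur: Osei is ranked higher on 1+6 = 7 ballots, Kaur on 14. Kaur wins 14–7.
Tanaka vs Zhou: Tanaka preferred on 4+4+1+5+6 = 20 ballots; Tanaka wins 20–1.
Tanaka vs Ahmed: 19 to 2, Tanaka.
Tanaka vs Kaur: 4+1+5+1+6 = 17 for Tanaka, 4 for Kaur — Tanaka by 17–4.
Zhou vs Ahmed: Zhou is ranked higher on 4+5 = 9 ballots, Ahmed on 12. Ahmed wins 12–9.
Zhou vs Kaur: 5+1+6 = 12 for Zhou, 9 for Kaur — Zhou by 12–9.
Ahmed vs Kaur: Ahmed preferred on 1+1+6 = 8 ballots; Kaur wins 13–8.
Each candidate drops at least one matchup (Osei loses to Kaur; Tanaka loses to Osei; Zhou loses to Osei; Ahmed loses to Osei; Kaur loses to Tanaka); the cycle Osei → Tanaka → Kaur → Osei rules out a Condorcet winner.

none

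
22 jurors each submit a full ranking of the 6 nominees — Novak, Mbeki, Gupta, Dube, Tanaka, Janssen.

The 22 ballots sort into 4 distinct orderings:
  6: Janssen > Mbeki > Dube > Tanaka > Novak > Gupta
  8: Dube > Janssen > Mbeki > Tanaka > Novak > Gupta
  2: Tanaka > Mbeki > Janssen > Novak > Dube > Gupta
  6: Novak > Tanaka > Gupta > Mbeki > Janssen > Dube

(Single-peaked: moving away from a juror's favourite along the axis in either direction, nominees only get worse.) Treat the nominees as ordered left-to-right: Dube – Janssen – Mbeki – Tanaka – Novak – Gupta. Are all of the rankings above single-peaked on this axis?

Axis positions: Dube=1, Janssen=2, Mbeki=3, Tanaka=4, Novak=5, Gupta=6.
Group 1 (peak Janssen at position 2): ranking walks positions 2-3-1-4-5-6, expanding outward from the peak — single-peaked.
Group 2 (peak Dube at position 1): ranking walks positions 1-2-3-4-5-6, expanding outward from the peak — single-peaked.
Group 3 (peak Tanaka at position 4): ranking walks positions 4-3-2-5-1-6, expanding outward from the peak — single-peaked.
Group 4 (peak Novak at position 5): ranking walks positions 5-4-6-3-2-1, expanding outward from the peak — single-peaked.
Every ranking is single-peaked on this axis.

yes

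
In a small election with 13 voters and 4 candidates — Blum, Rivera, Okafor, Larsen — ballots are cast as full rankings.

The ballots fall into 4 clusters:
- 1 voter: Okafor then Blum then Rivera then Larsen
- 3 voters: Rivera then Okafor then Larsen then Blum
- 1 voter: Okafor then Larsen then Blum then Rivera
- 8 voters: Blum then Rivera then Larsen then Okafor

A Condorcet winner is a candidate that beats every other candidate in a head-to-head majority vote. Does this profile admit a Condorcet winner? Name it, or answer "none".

Blum

Pairwise majorities:
Blum–Rivera: Blum 10–3.
Blum vs Okafor: Blum, 8–5.
Blum vs Larsen: Blum, 9–4.
Rivera–Okafor: Rivera 11–2.
Rivera–Larsen: Rivera 12–1.
Okafor–Larsen: Larsen 8–5.
Blum beats each of Rivera, Okafor, Larsen — Blum is the Condorcet winner.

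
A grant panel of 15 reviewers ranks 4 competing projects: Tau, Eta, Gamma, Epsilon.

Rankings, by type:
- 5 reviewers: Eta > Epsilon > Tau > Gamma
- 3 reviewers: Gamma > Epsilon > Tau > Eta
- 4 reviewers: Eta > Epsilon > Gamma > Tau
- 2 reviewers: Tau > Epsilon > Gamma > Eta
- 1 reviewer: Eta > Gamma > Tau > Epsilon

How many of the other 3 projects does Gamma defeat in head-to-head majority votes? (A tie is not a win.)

Gamma against each rival (15 reviewers):
Gamma vs Tau: Gamma wins 8–7.
Gamma–Eta: Eta 10–5.
Gamma vs Epsilon: 4 to 11, Epsilon.
Gamma beats Tau; loses to Eta, Epsilon — 1 pairwise win.

1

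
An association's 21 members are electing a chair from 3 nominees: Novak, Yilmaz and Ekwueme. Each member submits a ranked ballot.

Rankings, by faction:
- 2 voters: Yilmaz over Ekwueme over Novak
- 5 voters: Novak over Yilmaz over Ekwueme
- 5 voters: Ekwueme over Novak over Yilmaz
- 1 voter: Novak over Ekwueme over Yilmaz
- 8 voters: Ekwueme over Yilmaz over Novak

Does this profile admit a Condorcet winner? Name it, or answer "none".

Ekwueme

Head-to-head results (21 voters):
Novak–Yilmaz: Novak 11–10.
Novak vs Ekwueme: Ekwueme wins 15–6.
Yilmaz vs Ekwueme: Ekwueme, 14–7.
Ekwueme defeats every rival head-to-head and is the Condorcet winner.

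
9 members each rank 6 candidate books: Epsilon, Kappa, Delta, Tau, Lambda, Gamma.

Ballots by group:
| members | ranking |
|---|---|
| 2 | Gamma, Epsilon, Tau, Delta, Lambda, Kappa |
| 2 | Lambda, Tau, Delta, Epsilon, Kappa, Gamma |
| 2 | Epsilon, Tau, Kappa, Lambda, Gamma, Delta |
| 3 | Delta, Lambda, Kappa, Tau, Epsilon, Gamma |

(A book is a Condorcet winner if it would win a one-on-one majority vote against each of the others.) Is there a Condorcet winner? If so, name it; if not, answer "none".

none

Pairwise majorities:
Epsilon vs Kappa: Epsilon preferred on 2+2+2 = 6 ballots; Epsilon wins 6–3.
Epsilon vs Delta: Epsilon preferred on 2+2 = 4 ballots; Delta wins 5–4.
Epsilon vs Tau: Epsilon is ranked higher on 2+2 = 4 ballots, Tau on 5. Tau wins 5–4.
Epsilon vs Lambda: 4 to 5, Lambda.
Epsilon vs Gamma: 7 to 2, Epsilon.
Kappa vs Delta: Kappa is ranked higher on 2 ballots, Delta on 7. Delta wins 7–2.
Kappa vs Tau: 3 to 6, Tau.
Kappa vs Lambda: 2 for Kappa, 7 for Lambda — Lambda by 7–2.
Kappa vs Gamma: 2+2+3 = 7 for Kappa, 2 for Gamma — Kappa by 7–2.
Delta vs Tau: Delta is ranked higher on 3 ballots, Tau on 6. Tau wins 6–3.
Delta vs Lambda: Delta is ranked higher on 2+3 = 5 ballots, Lambda on 4. Delta wins 5–4.
Delta vs Gamma: Delta preferred on 2+3 = 5 ballots; Delta wins 5–4.
Tau vs Lambda: 2+2 = 4 for Tau, 5 for Lambda — Lambda by 5–4.
Tau vs Gamma: 2+2+3 = 7 for Tau, 2 for Gamma — Tau by 7–2.
Lambda vs Gamma: 2+2+3 = 7 for Lambda, 2 for Gamma — Lambda by 7–2.
No book is unbeaten: Epsilon loses to Delta; Kappa loses to Epsilon; Delta loses to Tau; Tau loses to Lambda; Lambda loses to Delta; Gamma loses to Epsilon. In particular Delta > Lambda > Tau > Delta is a majority cycle — no Condorcet winner exists.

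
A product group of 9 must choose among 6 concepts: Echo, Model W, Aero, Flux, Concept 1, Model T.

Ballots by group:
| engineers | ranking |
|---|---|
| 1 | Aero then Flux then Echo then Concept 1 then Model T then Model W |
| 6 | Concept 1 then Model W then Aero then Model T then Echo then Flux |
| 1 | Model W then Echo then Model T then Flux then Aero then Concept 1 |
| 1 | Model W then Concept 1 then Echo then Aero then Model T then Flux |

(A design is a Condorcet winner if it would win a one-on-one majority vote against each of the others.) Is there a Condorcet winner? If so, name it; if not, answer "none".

Concept 1

Pairwise majorities:
Echo vs Model W: Echo preferred on 1 ballot; Model W wins 8–1.
Echo vs Aero: Aero, 7–2.
Echo vs Flux: 8 to 1, Echo.
Echo vs Concept 1: 2 to 7, Concept 1.
Echo vs Model T: Echo is ranked higher on 1+1+1 = 3 ballots, Model T on 6. Model T wins 6–3.
Model W vs Aero: Model W, 8–1.
Model W–Flux: Model W 8–1.
Model W vs Concept 1: Model W preferred on 1+1 = 2 ballots; Concept 1 wins 7–2.
Model W vs Model T: 6+1+1 = 8 for Model W, 1 for Model T — Model W by 8–1.
Aero–Flux: Aero 8–1.
Aero vs Concept 1: Aero preferred on 1+1 = 2 ballots; Concept 1 wins 7–2.
Aero vs Model T: 1+6+1 = 8 for Aero, 1 for Model T — Aero by 8–1.
Flux–Concept 1: Concept 1 7–2.
Flux vs Model T: 1 to 8, Model T.
Concept 1–Model T: Concept 1 8–1.
Only Concept 1 has no losses; Concept 1 is the Condorcet winner.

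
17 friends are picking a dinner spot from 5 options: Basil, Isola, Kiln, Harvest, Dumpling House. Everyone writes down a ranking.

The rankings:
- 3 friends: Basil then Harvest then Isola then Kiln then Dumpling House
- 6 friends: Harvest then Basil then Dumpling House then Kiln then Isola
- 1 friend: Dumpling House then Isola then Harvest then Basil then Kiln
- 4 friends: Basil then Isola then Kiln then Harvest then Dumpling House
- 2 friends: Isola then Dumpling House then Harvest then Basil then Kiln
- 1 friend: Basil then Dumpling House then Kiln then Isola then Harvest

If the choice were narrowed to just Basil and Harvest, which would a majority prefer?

Ballots ranking Basil above Harvest: 3 + 4 + 1 = 8.
Ballots ranking Harvest above Basil: 17 − 8 = 9.
Harvest wins the head-to-head 9–8.

Harvest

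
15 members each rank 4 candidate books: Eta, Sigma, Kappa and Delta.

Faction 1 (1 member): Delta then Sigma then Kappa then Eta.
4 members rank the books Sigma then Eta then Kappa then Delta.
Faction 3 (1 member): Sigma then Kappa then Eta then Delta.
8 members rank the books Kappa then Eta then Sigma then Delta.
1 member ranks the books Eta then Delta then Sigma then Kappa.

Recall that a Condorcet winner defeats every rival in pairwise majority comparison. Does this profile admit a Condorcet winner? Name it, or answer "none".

Head-to-head results (15 members):
Eta vs Sigma: Eta preferred on 8+1 = 9 ballots; Eta wins 9–6.
Eta vs Kappa: Kappa wins 10–5.
Eta vs Delta: Eta wins 14–1.
Sigma–Kappa: Kappa 8–7.
Sigma vs Delta: 4+1+8 = 13 for Sigma, 2 for Delta — Sigma by 13–2.
Kappa vs Delta: Kappa preferred on 4+1+8 = 13 ballots; Kappa wins 13–2.
Kappa beats each of Eta, Sigma, Delta — Kappa is the Condorcet winner.

Kappa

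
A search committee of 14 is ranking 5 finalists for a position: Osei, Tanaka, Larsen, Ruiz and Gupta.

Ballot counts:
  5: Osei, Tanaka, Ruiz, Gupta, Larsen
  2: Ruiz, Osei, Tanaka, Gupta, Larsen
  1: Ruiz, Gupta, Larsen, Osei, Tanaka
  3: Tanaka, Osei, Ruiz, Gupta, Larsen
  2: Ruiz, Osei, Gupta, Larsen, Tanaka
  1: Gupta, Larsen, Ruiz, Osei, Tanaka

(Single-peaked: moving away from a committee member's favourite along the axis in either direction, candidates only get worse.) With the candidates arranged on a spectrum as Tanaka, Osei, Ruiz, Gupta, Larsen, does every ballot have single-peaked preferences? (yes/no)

Axis positions: Tanaka=1, Osei=2, Ruiz=3, Gupta=4, Larsen=5.
Cluster 1 (peak Osei at position 2): ranking walks positions 2-1-3-4-5, expanding outward from the peak — single-peaked.
Cluster 2 (peak Ruiz at position 3): ranking walks positions 3-2-1-4-5, expanding outward from the peak — single-peaked.
Cluster 3 (peak Ruiz at position 3): ranking walks positions 3-4-5-2-1, expanding outward from the peak — single-peaked.
Cluster 4 (peak Tanaka at position 1): ranking walks positions 1-2-3-4-5, expanding outward from the peak — single-peaked.
Cluster 5 (peak Ruiz at position 3): ranking walks positions 3-2-4-5-1, expanding outward from the peak — single-peaked.
Cluster 6 (peak Gupta at position 4): ranking walks positions 4-5-3-2-1, expanding outward from the peak — single-peaked.
Every ranking is single-peaked on this axis.

yes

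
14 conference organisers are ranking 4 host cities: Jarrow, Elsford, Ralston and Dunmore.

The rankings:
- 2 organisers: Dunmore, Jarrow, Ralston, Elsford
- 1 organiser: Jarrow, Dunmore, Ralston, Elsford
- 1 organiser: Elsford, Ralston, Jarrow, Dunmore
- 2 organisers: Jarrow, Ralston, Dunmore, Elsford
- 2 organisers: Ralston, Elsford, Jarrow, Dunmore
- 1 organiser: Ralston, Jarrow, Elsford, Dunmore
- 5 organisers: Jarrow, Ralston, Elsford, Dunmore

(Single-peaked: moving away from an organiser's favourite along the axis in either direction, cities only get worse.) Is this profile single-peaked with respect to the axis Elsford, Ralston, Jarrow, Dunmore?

Axis positions: Elsford=1, Ralston=2, Jarrow=3, Dunmore=4.
Bloc 1 (peak Dunmore at position 4): ranking walks positions 4-3-2-1, expanding outward from the peak — single-peaked.
Bloc 2 (peak Jarrow at position 3): ranking walks positions 3-4-2-1, expanding outward from the peak — single-peaked.
Bloc 3 (peak Elsford at position 1): ranking walks positions 1-2-3-4, expanding outward from the peak — single-peaked.
Bloc 4 (peak Jarrow at position 3): ranking walks positions 3-2-4-1, expanding outward from the peak — single-peaked.
Bloc 5 (peak Ralston at position 2): ranking walks positions 2-1-3-4, expanding outward from the peak — single-peaked.
Bloc 6 (peak Ralston at position 2): ranking walks positions 2-3-1-4, expanding outward from the peak — single-peaked.
Bloc 7 (peak Jarrow at position 3): ranking walks positions 3-2-1-4, expanding outward from the peak — single-peaked.
Every ranking is single-peaked on this axis.

yes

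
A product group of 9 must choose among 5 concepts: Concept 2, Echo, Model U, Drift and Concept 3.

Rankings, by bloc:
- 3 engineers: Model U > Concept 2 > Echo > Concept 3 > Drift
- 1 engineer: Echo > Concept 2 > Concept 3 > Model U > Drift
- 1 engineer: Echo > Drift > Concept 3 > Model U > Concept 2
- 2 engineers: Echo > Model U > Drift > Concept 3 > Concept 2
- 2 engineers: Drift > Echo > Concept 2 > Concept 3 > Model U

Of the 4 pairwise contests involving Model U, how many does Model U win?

3

Model U against each rival (9 engineers):
Model U vs Concept 2: Model U preferred on 3+1+2 = 6 ballots; Model U wins 6–3.
Model U vs Echo: Echo, 6–3.
Model U–Drift: Model U 6–3.
Model U vs Concept 3: Model U preferred on 3+2 = 5 ballots; Model U wins 5–4.
Model U beats Concept 2, Drift, Concept 3; loses to Echo — 3 pairwise wins.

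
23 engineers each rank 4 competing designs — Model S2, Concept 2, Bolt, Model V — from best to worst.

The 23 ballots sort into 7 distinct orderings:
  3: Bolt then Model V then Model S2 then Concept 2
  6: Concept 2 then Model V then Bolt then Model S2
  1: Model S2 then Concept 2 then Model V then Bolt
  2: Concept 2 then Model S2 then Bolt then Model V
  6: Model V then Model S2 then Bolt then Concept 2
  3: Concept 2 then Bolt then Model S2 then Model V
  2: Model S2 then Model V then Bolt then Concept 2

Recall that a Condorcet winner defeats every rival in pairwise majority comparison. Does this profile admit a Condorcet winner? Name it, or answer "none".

Pairwise majorities:
Model S2 vs Concept 2: 3+1+6+2 = 12 for Model S2, 11 for Concept 2 — Model S2 by 12–11.
Model S2 vs Bolt: Model S2 is ranked higher on 1+2+6+2 = 11 ballots, Bolt on 12. Bolt wins 12–11.
Model S2 vs Model V: Model S2 preferred on 1+2+3+2 = 8 ballots; Model V wins 15–8.
Concept 2 vs Bolt: Concept 2, 12–11.
Concept 2 vs Model V: Concept 2, 12–11.
Bolt vs Model V: Bolt preferred on 3+2+3 = 8 ballots; Model V wins 15–8.
No design is unbeaten: Model S2 loses to Bolt; Concept 2 loses to Model S2; Bolt loses to Concept 2; Model V loses to Concept 2. In particular Model S2 → Concept 2 → Bolt → Model S2 is a majority cycle — no Condorcet winner exists.

none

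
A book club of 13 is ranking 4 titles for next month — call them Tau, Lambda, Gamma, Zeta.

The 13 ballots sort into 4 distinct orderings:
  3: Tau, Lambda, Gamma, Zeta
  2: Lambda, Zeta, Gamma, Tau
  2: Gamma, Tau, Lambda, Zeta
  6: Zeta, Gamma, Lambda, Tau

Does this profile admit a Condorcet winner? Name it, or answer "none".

none

Head-to-head results (13 members):
Tau vs Lambda: Lambda, 8–5.
Tau vs Gamma: Gamma, 10–3.
Tau–Zeta: Zeta 8–5.
Lambda vs Gamma: Gamma, 8–5.
Lambda–Zeta: Lambda 7–6.
Gamma vs Zeta: Zeta wins 8–5.
Each book drops at least one matchup (Tau loses to Lambda; Lambda loses to Gamma; Gamma loses to Zeta; Zeta loses to Lambda); the cycle Lambda → Zeta → Gamma → Lambda rules out a Condorcet winner.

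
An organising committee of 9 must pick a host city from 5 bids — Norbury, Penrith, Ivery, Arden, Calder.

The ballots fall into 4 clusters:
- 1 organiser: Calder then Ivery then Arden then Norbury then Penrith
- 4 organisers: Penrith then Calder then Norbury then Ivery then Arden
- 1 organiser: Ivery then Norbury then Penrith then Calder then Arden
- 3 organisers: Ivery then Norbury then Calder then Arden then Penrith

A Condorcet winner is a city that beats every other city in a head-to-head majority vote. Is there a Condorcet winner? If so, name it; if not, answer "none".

none

Check each pair by majority over 9 ballots:
Norbury–Penrith: Norbury 5–4.
Norbury vs Ivery: Ivery wins 5–4.
Norbury vs Arden: Norbury wins 8–1.
Norbury–Calder: Calder 5–4.
Penrith vs Ivery: Ivery wins 5–4.
Penrith vs Arden: Penrith, 5–4.
Penrith vs Calder: Penrith, 5–4.
Ivery–Arden: Ivery 9–0.
Ivery vs Calder: Calder wins 5–4.
Arden vs Calder: Calder wins 9–0.
Each city drops at least one matchup (Norbury loses to Ivery; Penrith loses to Norbury; Ivery loses to Calder; Arden loses to Norbury; Calder loses to Penrith); the cycle Norbury beats Penrith beats Calder beats Norbury rules out a Condorcet winner.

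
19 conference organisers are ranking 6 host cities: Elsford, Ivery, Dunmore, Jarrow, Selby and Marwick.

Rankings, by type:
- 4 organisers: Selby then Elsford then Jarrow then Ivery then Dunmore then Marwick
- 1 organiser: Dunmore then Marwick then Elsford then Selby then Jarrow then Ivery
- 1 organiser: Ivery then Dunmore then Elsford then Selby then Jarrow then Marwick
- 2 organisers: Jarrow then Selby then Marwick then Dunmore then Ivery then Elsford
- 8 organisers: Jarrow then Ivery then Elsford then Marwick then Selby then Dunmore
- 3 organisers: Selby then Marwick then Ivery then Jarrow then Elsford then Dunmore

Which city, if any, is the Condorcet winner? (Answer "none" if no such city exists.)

Head-to-head results (19 organisers):
Elsford–Ivery: Ivery 14–5.
Elsford–Dunmore: Elsford 15–4.
Elsford–Jarrow: Jarrow 13–6.
Elsford–Selby: Elsford 10–9.
Elsford vs Marwick: Elsford, 13–6.
Ivery–Dunmore: Ivery 16–3.
Ivery vs Jarrow: Jarrow, 15–4.
Ivery–Selby: Selby 10–9.
Ivery–Marwick: Ivery 13–6.
Dunmore vs Jarrow: Jarrow wins 17–2.
Dunmore–Selby: Selby 17–2.
Dunmore vs Marwick: Marwick wins 13–6.
Jarrow–Selby: Jarrow 10–9.
Jarrow vs Marwick: Jarrow wins 15–4.
Selby vs Marwick: Selby, 10–9.
Jarrow defeats every rival head-to-head and is the Condorcet winner.

Jarrow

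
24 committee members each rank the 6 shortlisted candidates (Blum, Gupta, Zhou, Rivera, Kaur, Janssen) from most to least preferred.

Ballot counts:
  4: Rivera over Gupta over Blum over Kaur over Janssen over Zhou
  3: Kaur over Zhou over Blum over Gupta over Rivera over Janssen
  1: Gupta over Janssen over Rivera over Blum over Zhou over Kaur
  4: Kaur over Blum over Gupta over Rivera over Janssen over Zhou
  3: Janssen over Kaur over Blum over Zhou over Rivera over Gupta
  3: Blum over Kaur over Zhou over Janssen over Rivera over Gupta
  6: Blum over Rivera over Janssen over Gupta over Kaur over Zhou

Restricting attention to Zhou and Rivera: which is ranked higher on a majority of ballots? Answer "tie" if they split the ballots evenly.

Rivera

Ballots ranking Zhou above Rivera: 3 + 3 + 3 = 9.
Ballots ranking Rivera above Zhou: 24 − 9 = 15.
Rivera wins the head-to-head 15–9.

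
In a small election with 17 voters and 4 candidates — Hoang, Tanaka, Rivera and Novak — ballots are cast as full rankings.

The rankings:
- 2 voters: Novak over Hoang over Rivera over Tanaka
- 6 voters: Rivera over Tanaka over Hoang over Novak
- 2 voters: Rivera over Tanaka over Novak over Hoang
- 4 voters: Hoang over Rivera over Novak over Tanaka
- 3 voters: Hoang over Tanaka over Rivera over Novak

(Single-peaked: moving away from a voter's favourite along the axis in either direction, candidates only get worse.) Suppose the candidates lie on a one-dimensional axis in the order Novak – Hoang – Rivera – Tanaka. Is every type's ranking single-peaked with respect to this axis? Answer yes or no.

Axis positions: Novak=1, Hoang=2, Rivera=3, Tanaka=4.
Type 1 (peak Novak at position 1): ranking walks positions 1-2-3-4, expanding outward from the peak — single-peaked.
Type 2 (peak Rivera at position 3): ranking walks positions 3-4-2-1, expanding outward from the peak — single-peaked.
Type 3: ranking walks positions 3-4-1-2; Novak is ranked above Hoang even though Hoang lies between Novak and the peak Rivera on the axis — preferences dip and rise again. Not single-peaked.
Type 4 (peak Hoang at position 2): ranking walks positions 2-3-1-4, expanding outward from the peak — single-peaked.
Type 5: ranking walks positions 2-4-3-1; Tanaka is ranked above Rivera even though Rivera lies between Tanaka and the peak Hoang on the axis — preferences dip and rise again. Not single-peaked.
Type 3 violates single-peakedness, so the profile is not single-peaked on this axis.

no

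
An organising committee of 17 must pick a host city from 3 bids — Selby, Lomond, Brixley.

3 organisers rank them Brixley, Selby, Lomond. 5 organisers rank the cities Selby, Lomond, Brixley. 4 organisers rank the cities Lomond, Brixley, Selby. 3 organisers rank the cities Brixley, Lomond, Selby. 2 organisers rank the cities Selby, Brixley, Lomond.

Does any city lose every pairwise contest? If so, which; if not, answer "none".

Head-to-head results (17 organisers):
Selby vs Lomond: 3+5+2 = 10 for Selby, 7 for Lomond — Selby by 10–7.
Selby vs Brixley: Selby is ranked higher on 5+2 = 7 ballots, Brixley on 10. Brixley wins 10–7.
Lomond vs Brixley: Lomond wins 9–8.
Every city wins at least one matchup (Selby beats Lomond; Lomond beats Brixley; Brixley beats Selby), so there is no Condorcet loser.

none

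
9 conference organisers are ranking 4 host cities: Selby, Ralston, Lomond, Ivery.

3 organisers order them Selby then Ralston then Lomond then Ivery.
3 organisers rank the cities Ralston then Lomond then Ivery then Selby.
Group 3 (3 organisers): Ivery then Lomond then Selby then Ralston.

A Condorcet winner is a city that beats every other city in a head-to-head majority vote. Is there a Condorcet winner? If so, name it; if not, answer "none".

none

Pairwise majorities:
Selby vs Ralston: Selby wins 6–3.
Selby vs Lomond: Lomond, 6–3.
Selby vs Ivery: Ivery wins 6–3.
Ralston vs Lomond: Ralston, 6–3.
Ralston vs Ivery: Ralston wins 6–3.
Lomond–Ivery: Lomond 6–3.
Every city loses at least once (Selby loses to Lomond; Ralston loses to Selby; Lomond loses to Ralston; Ivery loses to Ralston). The majority relation contains the cycle Selby beats Ralston beats Lomond beats Selby, so there is no Condorcet winner.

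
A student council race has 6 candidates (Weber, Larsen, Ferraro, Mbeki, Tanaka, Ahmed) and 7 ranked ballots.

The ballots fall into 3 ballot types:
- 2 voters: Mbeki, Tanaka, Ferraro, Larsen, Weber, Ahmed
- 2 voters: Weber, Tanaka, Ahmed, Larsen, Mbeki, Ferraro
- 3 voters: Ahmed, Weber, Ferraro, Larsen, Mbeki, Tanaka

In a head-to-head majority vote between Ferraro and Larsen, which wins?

Ferraro

Ballots ranking Ferraro above Larsen: 2 + 3 = 5.
Ballots ranking Larsen above Ferraro: 7 − 5 = 2.
Ferraro wins the head-to-head 5–2.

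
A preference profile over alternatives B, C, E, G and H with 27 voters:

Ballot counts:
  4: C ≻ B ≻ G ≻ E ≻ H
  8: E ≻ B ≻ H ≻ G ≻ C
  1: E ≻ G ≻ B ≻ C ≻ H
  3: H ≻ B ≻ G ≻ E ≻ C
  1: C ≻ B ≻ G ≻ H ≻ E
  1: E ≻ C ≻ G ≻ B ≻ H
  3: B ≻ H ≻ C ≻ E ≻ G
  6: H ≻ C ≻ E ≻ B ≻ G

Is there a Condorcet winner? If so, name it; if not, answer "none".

Head-to-head results (27 voters):
B vs C: 8+1+3+3 = 15 for B, 12 for C — B by 15–12.
B vs E: 11 to 16, E.
B vs G: 4+8+3+1+3+6 = 25 for B, 2 for G — B by 25–2.
B vs H: B preferred on 4+8+1+1+1+3 = 18 ballots; B wins 18–9.
C vs E: 14 to 13, C.
C vs G: 4+1+1+3+6 = 15 for C, 12 for G — C by 15–12.
C vs H: 4+1+1+1 = 7 for C, 20 for H — H by 20–7.
E vs G: 8+1+1+3+6 = 19 for E, 8 for G — E by 19–8.
E vs H: 14 to 13, E.
G vs H: G preferred on 4+1+1+1 = 7 ballots; H wins 20–7.
Every alternative loses at least once (B loses to E; C loses to B; E loses to C; G loses to B; H loses to B). The majority relation contains the cycle B beats C beats E beats B, so there is no Condorcet winner.

none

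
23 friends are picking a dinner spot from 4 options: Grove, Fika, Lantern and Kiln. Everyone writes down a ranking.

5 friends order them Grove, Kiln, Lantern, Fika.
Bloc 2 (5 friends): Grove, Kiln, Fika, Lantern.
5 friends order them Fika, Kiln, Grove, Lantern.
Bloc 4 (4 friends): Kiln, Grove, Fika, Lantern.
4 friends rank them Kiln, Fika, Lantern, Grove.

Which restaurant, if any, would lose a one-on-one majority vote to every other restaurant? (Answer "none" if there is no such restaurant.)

Lantern

Head-to-head results (23 friends):
Grove–Fika: Grove 14–9.
Grove vs Lantern: Grove, 19–4.
Grove vs Kiln: Kiln, 13–10.
Fika–Lantern: Fika 18–5.
Fika vs Kiln: Fika preferred on 5 ballots; Kiln wins 18–5.
Lantern vs Kiln: 0 to 23, Kiln.
Only Lantern has no wins; Lantern is the Condorcet loser.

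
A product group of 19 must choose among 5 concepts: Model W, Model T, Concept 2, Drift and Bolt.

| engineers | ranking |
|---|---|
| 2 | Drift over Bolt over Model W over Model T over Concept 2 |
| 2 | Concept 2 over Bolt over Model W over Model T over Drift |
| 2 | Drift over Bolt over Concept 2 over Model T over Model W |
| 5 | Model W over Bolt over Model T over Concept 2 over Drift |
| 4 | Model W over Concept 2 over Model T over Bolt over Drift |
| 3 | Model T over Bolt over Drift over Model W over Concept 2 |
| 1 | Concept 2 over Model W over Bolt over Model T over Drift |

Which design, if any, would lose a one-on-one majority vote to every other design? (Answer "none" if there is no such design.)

Drift

Pairwise majorities:
Model W vs Model T: Model W preferred on 2+2+5+4+1 = 14 ballots; Model W wins 14–5.
Model W vs Concept 2: Model W is ranked higher on 2+5+4+3 = 14 ballots, Concept 2 on 5. Model W wins 14–5.
Model W vs Drift: Model W preferred on 2+5+4+1 = 12 ballots; Model W wins 12–7.
Model W vs Bolt: Model W, 10–9.
Model T–Concept 2: Model T 10–9.
Model T vs Drift: Model T, 15–4.
Model T vs Bolt: 7 to 12, Bolt.
Concept 2 vs Drift: Concept 2 wins 12–7.
Concept 2 vs Bolt: Bolt wins 12–7.
Drift vs Bolt: Bolt wins 15–4.
Drift is beaten in every head-to-head and is the Condorcet loser.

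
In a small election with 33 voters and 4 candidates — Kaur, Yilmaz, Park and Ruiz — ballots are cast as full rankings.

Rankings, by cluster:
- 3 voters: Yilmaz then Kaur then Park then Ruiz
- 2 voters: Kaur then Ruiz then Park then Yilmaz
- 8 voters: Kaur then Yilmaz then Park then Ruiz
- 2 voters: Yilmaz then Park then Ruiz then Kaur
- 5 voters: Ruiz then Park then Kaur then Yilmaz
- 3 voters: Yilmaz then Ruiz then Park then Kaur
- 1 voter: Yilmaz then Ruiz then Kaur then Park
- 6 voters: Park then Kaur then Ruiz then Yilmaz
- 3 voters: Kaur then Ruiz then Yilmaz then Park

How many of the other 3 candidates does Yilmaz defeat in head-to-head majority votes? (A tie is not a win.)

2

Yilmaz against each rival (33 voters):
Yilmaz vs Kaur: 9 to 24, Kaur.
Yilmaz vs Park: Yilmaz, 20–13.
Yilmaz vs Ruiz: 3+8+2+3+1 = 17 for Yilmaz, 16 for Ruiz — Yilmaz by 17–16.
Yilmaz beats Park, Ruiz; loses to Kaur — 2 pairwise wins.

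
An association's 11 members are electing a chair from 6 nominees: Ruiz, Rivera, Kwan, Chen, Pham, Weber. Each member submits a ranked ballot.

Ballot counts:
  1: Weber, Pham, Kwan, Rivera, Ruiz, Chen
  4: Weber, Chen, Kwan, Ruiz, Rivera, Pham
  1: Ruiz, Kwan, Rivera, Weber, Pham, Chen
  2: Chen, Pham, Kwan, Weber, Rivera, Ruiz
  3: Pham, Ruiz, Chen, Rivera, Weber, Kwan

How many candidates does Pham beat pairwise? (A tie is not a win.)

Pham against each rival (11 voters):
Pham vs Ruiz: 6 to 5, Pham.
Pham vs Rivera: Pham, 6–5.
Pham vs Kwan: Pham preferred on 1+2+3 = 6 ballots; Pham wins 6–5.
Pham–Chen: Chen 6–5.
Pham vs Weber: Weber wins 6–5.
Pham beats Ruiz, Rivera, Kwan; loses to Chen, Weber — 3 pairwise wins.

3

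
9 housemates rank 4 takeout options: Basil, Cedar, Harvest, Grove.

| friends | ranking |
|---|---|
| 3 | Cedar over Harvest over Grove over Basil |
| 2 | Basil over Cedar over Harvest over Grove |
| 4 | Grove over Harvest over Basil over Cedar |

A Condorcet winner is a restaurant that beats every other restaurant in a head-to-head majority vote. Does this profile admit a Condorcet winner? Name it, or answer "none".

none

Head-to-head results (9 friends):
Basil vs Cedar: Basil is ranked higher on 2+4 = 6 ballots, Cedar on 3. Basil wins 6–3.
Basil vs Harvest: Basil is ranked higher on 2 ballots, Harvest on 7. Harvest wins 7–2.
Basil vs Grove: 2 to 7, Grove.
Cedar vs Harvest: Cedar preferred on 3+2 = 5 ballots; Cedar wins 5–4.
Cedar vs Grove: 5 to 4, Cedar.
Harvest vs Grove: Harvest preferred on 3+2 = 5 ballots; Harvest wins 5–4.
Each restaurant drops at least one matchup (Basil loses to Harvest; Cedar loses to Basil; Harvest loses to Cedar; Grove loses to Cedar); the cycle Basil > Cedar > Harvest > Basil rules out a Condorcet winner.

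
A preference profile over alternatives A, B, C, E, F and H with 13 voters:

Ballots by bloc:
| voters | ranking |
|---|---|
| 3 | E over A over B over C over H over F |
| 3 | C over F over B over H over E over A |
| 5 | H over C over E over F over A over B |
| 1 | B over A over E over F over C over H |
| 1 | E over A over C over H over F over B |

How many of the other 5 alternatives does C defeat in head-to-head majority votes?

C against each rival (13 voters):
C vs A: C preferred on 3+5 = 8 ballots; C wins 8–5.
C vs B: C is ranked higher on 3+5+1 = 9 ballots, B on 4. C wins 9–4.
C vs E: C is ranked higher on 3+5 = 8 ballots, E on 5. C wins 8–5.
C vs F: 12 to 1, C.
C–H: C 8–5.
C beats A, B, E, F, H — 5 pairwise wins.

5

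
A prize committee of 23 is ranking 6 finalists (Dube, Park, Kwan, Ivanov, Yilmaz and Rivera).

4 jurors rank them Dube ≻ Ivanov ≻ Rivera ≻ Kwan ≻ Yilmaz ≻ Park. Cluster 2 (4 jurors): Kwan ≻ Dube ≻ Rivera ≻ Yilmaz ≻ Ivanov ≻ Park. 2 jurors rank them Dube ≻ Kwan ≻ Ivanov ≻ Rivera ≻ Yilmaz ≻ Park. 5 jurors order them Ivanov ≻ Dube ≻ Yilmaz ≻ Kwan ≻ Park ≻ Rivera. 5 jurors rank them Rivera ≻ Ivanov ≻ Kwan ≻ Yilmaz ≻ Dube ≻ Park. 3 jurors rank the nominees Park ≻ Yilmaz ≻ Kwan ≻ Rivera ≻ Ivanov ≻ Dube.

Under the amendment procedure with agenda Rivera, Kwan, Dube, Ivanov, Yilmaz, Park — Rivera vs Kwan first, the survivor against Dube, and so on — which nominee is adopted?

Ivanov

Round 1: Rivera vs Kwan — 9–14, Kwan advances.
Round 2: Kwan vs Dube — 12–11, Kwan advances.
Round 3: Kwan vs Ivanov — 9–14, Ivanov advances.
Round 4: Ivanov vs Yilmaz — 16–7, Ivanov advances.
Round 5: Ivanov vs Park — 20–3, Ivanov advances.
Ivanov survives the agenda.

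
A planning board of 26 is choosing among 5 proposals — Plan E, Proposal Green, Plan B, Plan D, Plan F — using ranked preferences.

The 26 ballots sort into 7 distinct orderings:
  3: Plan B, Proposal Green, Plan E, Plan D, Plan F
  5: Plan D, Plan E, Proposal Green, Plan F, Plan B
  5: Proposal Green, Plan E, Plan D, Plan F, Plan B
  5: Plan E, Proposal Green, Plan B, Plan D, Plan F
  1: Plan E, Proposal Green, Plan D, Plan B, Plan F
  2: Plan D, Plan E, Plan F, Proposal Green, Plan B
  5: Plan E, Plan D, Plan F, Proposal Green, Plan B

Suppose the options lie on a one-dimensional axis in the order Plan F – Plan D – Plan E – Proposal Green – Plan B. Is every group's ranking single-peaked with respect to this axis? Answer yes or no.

Axis positions: Plan F=1, Plan D=2, Plan E=3, Proposal Green=4, Plan B=5.
Group 1 (peak Plan B at position 5): ranking walks positions 5-4-3-2-1, expanding outward from the peak — single-peaked.
Group 2 (peak Plan D at position 2): ranking walks positions 2-3-4-1-5, expanding outward from the peak — single-peaked.
Group 3 (peak Proposal Green at position 4): ranking walks positions 4-3-2-1-5, expanding outward from the peak — single-peaked.
Group 4 (peak Plan E at position 3): ranking walks positions 3-4-5-2-1, expanding outward from the peak — single-peaked.
Group 5 (peak Plan E at position 3): ranking walks positions 3-4-2-5-1, expanding outward from the peak — single-peaked.
Group 6 (peak Plan D at position 2): ranking walks positions 2-3-1-4-5, expanding outward from the peak — single-peaked.
Group 7 (peak Plan E at position 3): ranking walks positions 3-2-1-4-5, expanding outward from the peak — single-peaked.
Every ranking is single-peaked on this axis.

yes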